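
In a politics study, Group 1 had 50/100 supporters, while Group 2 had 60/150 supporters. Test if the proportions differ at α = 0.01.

p̂₁ = 0.5, p̂₂ = 0.4, pooled p̂ = 0.44. z = 1.56. Critical: ±2.576. Fail to reject H₀.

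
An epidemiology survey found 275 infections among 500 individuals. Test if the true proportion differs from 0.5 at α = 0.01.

p̂ = 0.55, p₀ = 0.5. z = (p̂ - p₀)/√(p₀(1-p₀)/n) = 2.236. Critical: ±2.576. Fail to reject H₀.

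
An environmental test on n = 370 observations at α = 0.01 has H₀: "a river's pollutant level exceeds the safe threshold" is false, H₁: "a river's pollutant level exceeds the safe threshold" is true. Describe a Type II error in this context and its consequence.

Type II error: failing to reject H₀ when it is false — concluding that a river's pollutant level exceeds the safe threshold is not supported when in fact it is. Consequence: allowing unsafe pollution to continue.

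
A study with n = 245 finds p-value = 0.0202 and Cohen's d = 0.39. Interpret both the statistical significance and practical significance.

Statistically significant (p = 0.0202 < 0.05). Cohen's d = 0.39 indicates a small effect size. Both statistical and practical significance should be considered.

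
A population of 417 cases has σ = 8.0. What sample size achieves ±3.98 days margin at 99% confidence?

Without FPC: n₀ = (2.576×8.0/3.98)² = 26.811. With FPC: n = n₀N/(n₀+N-1) = 25.2 → n = 26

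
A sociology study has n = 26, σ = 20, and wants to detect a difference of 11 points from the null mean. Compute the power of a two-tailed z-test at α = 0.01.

SE = σ/√n = 20/√26 = 3.922. Non-centrality λ = d/SE = 11/3.922 = 2.804. Power ≈ Φ(λ - z_{α/2}) = Φ(2.804 - 2.576) = Φ(0.228) = 0.59.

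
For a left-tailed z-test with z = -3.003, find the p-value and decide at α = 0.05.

p = P(Z < -3.003) = Φ(-3.003) ≈ 0.0013. Since p < 0.05, reject H₀ (significant) at α = 0.05.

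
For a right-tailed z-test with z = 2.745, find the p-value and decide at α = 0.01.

p = P(Z > 2.745) = 1 - Φ(2.745) ≈ 0.003. Since p < 0.01, reject H₀ (significant) at α = 0.01.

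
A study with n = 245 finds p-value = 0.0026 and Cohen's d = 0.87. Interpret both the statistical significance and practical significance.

Statistically significant (p = 0.0026 < 0.05). Cohen's d = 0.87 indicates a large effect size. Both statistical and practical significance should be considered.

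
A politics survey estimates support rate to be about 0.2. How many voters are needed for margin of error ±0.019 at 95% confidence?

n = z²p(1-p)/E² = 1.96²×0.2×0.8/0.019² = 1702.6 → n = 1703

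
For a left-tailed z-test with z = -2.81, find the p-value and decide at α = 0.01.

p = P(Z < -2.81) = Φ(-2.81) ≈ 0.0025. Since p < 0.01, reject H₀ (significant) at α = 0.01.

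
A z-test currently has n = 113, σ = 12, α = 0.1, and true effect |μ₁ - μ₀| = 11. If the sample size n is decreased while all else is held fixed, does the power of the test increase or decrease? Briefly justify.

Power decreases: a smaller n inflates the standard error σ/√n, pulling the sampling distribution under H₁ back toward the critical value.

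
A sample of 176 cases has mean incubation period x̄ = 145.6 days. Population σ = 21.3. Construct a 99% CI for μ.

CI = x̄ ± z*(σ/√n) = 145.6 ± 2.576(21.3/√176) = 145.6 ± 4.14 = (141.46, 149.74)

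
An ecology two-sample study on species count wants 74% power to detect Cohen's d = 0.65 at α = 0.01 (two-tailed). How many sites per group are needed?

z_{α/2} = 2.576, z_β = Φ⁻¹(0.74) = 0.643. For medium effect (d = 0.65): n per group = 2(z_{α/2} + z_β)²/d² = 2(2.576 + 0.643)²/0.65² = 49.1 → 50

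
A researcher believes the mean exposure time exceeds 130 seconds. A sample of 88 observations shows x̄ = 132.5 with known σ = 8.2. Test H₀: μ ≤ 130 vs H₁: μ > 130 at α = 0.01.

z = 2.86. Critical value: 2.33. Reject H₀.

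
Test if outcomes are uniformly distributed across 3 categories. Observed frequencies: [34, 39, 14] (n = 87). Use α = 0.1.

Expected = 29 each. χ² = Σ(O-E)²/E = 12.069. df = 2, critical value = 4.605. Reject H₀.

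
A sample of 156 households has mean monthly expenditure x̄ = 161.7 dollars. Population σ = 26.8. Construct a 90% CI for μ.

CI = x̄ ± z*(σ/√n) = 161.7 ± 1.645(26.8/√156) = 161.7 ± 3.53 = (158.17, 165.23)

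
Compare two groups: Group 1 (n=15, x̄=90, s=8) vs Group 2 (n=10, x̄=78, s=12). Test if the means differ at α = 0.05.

Pooled sp = 9.76. t = 3.011, df = 23. Critical t = ±2.069. Reject H₀.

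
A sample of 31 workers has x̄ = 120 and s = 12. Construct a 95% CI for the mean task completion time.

CI = x̄ ± t*(s/√n) = 120 ± 2.042(12/√31) = (115.6, 124.4)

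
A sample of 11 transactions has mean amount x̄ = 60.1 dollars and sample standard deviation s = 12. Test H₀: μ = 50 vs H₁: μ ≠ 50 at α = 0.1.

t = (x̄ - μ₀)/(s/√n) = (60.1 - 50)/(12/√11) = 2.791. df = 10, critical t = ±1.812. Reject H₀.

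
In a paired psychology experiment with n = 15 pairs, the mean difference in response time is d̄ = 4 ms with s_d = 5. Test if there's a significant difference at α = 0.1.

t = d̄/(s_d/√n) = 4/(5/√15) = 3.098. df = 14, critical t = ±1.761. Reject H₀.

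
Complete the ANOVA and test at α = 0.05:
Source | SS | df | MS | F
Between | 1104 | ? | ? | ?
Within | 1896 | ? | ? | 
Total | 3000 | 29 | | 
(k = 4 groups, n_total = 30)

df_between = 3, df_within = 26. MS_between = 368.0, MS_within = 72.92. F = 5.046, F_crit ≈ 2.975. Reject H₀.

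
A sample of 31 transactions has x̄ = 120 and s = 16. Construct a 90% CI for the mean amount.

CI = x̄ ± t*(s/√n) = 120 ± 1.697(16/√31) = (115.12, 124.88)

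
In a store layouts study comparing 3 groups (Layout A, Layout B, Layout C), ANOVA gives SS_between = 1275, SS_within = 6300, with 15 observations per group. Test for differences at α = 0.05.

df_between = 2, df_within = 42. F = MS_between/MS_within = 637.5/150.0 = 4.25. F_crit ≈ 3.22. Reject H₀. At least one mean differs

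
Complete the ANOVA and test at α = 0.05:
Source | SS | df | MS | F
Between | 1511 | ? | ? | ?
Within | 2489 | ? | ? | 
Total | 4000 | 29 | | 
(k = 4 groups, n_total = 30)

df_between = 3, df_within = 26. MS_between = 503.67, MS_within = 95.73. F = 5.261, F_crit ≈ 2.975. Reject H₀.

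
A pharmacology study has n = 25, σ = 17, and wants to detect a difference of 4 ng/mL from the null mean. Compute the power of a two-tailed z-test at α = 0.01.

SE = σ/√n = 17/√25 = 3.4. Non-centrality λ = d/SE = 4/3.4 = 1.176. Power ≈ Φ(λ - z_{α/2}) = Φ(1.176 - 2.576) = Φ(-1.4) = 0.081.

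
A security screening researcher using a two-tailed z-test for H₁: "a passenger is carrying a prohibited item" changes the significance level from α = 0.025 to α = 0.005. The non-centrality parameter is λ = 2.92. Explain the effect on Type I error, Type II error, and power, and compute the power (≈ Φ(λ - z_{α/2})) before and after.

Decreasing α from 0.025 to 0.005:
• Type I error rate decreases (α is the Type I rate by definition).
• Critical value moves from z_{α/2} = 2.241 to 2.807, so power = Φ(λ - z_{α/2}) goes from Φ(2.92 - 2.241) = 0.751 to Φ(2.92 - 2.807) = 0.545.
• Type II error rate β = 1 - power therefore increases (0.249 → 0.455).
Appropriate when false positives are costly — here, detaining an innocent passenger — delay and inconvenience.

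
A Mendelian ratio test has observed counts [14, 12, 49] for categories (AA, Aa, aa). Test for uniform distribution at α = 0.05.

Expected = 25 each. χ² = Σ(O-E)²/E = 34.64. df = 2, critical value = 5.991. Reject H₀.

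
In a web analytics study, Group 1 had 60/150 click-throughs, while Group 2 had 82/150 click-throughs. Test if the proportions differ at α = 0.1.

p̂₁ = 0.4, p̂₂ = 0.547, pooled p̂ = 0.473. z = -2.544. Critical: ±1.645. Reject H₀.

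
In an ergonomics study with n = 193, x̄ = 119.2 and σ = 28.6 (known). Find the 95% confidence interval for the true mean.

CI = x̄ ± z*(σ/√n) = 119.2 ± 1.96(28.6/√193) = 119.2 ± 4.03 = (115.17, 123.23)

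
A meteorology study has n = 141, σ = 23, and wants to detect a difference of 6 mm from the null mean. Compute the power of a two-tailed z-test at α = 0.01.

SE = σ/√n = 23/√141 = 1.937. Non-centrality λ = d/SE = 6/1.937 = 3.098. Power ≈ Φ(λ - z_{α/2}) = Φ(3.098 - 2.576) = Φ(0.522) = 0.699.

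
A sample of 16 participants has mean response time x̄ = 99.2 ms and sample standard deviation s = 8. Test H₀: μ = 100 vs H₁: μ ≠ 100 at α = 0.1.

t = (x̄ - μ₀)/(s/√n) = (99.2 - 100)/(8/√16) = -0.4. df = 15, critical t = ±1.753. Fail to reject H₀.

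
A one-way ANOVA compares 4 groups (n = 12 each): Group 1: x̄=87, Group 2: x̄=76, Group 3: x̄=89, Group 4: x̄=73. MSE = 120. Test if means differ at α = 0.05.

Grand mean = 81.25. SS_between = 2265.0, MS_between = 755.0. F = 6.292, F_crit ≈ 2.816. Reject H₀.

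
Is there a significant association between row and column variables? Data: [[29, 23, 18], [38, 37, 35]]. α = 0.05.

χ² = 1.094. df = 2, critical = 5.991. Fail to reject H₀. No evidence of dependence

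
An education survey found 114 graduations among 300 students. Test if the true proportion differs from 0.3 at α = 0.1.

p̂ = 0.38, p₀ = 0.3. z = (p̂ - p₀)/√(p₀(1-p₀)/n) = 3.024. Critical: ±1.645. Reject H₀.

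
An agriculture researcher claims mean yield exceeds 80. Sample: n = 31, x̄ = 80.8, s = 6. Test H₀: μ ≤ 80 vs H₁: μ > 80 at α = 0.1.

t = (80.8 - 80)/(6/√31) = 0.742, df = 30. Critical t = 1.31. Fail to reject H₀.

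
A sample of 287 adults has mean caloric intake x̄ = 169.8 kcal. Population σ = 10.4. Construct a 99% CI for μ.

CI = x̄ ± z*(σ/√n) = 169.8 ± 2.576(10.4/√287) = 169.8 ± 1.58 = (168.22, 171.38)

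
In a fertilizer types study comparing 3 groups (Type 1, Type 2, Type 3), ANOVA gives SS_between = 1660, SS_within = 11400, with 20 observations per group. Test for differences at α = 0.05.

df_between = 2, df_within = 57. F = MS_between/MS_within = 830.0/200.0 = 4.15. F_crit ≈ 3.159. Reject H₀. At least one mean differs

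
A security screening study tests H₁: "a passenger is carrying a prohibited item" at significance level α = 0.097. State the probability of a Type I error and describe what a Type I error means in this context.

P(Type I error) = α = 0.097. A Type I error is rejecting H₀ when H₀ is actually true (false positive) — here, concluding that a passenger is carrying a prohibited item when in fact this is not the case. Consequence: detaining an innocent passenger — delay and inconvenience.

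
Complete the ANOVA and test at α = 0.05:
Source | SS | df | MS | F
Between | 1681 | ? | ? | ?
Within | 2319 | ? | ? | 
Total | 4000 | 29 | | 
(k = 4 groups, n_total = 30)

df_between = 3, df_within = 26. MS_between = 560.33, MS_within = 89.19. F = 6.282, F_crit ≈ 2.975. Reject H₀.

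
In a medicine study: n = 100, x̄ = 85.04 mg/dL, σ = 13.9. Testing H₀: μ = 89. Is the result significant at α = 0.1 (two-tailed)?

z = (85.04 - 89)/(13.9/√100) = -2.849. Since |z| > 1.645, significant at α = 0.1.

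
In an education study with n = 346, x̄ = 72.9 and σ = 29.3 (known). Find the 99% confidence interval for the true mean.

CI = x̄ ± z*(σ/√n) = 72.9 ± 2.576(29.3/√346) = 72.9 ± 4.06 = (68.84, 76.96)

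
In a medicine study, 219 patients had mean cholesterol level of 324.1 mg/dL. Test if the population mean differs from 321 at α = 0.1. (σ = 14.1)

z = (x̄ - μ₀)/(σ/√n) = (324.1 - 321)/(14.1/√219) = 3.254. Critical value: ±1.645. Since |3.254| > 1.645, Reject H₀.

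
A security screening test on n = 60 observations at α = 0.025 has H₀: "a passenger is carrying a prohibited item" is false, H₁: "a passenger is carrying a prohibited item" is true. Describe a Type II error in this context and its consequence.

Type II error: failing to reject H₀ when it is false — concluding that a passenger is carrying a prohibited item is not supported when in fact it is. Consequence: letting a prohibited item through — security breach.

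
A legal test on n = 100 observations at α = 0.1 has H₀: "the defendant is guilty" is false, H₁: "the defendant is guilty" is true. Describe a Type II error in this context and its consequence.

Type II error: failing to reject H₀ when it is false — concluding that the defendant is guilty is not supported when in fact it is. Consequence: acquitting a guilty person.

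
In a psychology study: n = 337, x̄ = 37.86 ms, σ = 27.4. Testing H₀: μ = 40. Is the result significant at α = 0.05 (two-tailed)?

z = (37.86 - 40)/(27.4/√337) = -1.434. Since |z| ≤ 1.96, not significant at α = 0.05.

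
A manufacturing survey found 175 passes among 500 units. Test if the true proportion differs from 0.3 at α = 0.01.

p̂ = 0.35, p₀ = 0.3. z = (p̂ - p₀)/√(p₀(1-p₀)/n) = 2.44. Critical: ±2.576. Fail to reject H₀.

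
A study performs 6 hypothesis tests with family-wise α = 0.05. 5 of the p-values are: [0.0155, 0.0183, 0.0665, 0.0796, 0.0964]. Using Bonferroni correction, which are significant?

Bonferroni α = 0.05/6 = 0.00833. None of the given p-values are significant.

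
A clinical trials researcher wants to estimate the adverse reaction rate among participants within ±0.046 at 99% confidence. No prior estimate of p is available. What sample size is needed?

Conservative approach: use p = 0.5 (maximizes p(1-p) = 0.25). n = z²(0.25)/E² = 2.576²×0.25/0.046² = 784.0 → n = 784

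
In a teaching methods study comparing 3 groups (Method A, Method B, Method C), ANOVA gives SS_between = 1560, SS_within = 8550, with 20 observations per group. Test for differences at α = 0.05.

df_between = 2, df_within = 57. F = MS_between/MS_within = 780.0/150.0 = 5.2. F_crit ≈ 3.159. Reject H₀. At least one mean differs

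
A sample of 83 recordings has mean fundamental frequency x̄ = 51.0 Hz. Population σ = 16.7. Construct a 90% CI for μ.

CI = x̄ ± z*(σ/√n) = 51.0 ± 1.645(16.7/√83) = 51.0 ± 3.02 = (47.98, 54.02)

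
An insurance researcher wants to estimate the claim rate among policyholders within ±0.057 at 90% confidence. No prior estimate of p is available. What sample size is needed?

Conservative approach: use p = 0.5 (maximizes p(1-p) = 0.25). n = z²(0.25)/E² = 1.645²×0.25/0.057² = 208.2 → n = 209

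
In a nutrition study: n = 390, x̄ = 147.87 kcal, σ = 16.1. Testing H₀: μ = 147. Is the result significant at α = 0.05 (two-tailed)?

z = (147.87 - 147)/(16.1/√390) = 1.067. Since |z| ≤ 1.96, not significant at α = 0.05.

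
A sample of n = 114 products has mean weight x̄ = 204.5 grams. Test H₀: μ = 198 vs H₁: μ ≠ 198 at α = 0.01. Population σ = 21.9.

z = (x̄ - μ₀)/(σ/√n) = (204.5 - 198)/(21.9/√114) = 3.169. Critical value: ±2.576. Since |3.169| > 2.576, Reject H₀.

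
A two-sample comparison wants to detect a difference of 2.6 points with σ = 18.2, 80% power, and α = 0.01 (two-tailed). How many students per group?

n per group = 2(z_α/2 + z_β)²σ²/d² = 2×(2.576 + 0.84)²×18.2²/2.6² = 1143.6 → n = 1144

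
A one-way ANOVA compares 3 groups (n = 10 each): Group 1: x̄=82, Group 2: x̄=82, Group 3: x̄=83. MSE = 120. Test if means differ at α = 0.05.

Grand mean = 82.33. SS_between = 6.67, MS_between = 3.33. F = 0.028, F_crit ≈ 3.354. Fail to reject H₀.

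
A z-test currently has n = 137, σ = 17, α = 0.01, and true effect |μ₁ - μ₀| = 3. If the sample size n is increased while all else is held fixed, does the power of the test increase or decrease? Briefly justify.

Power increases: a larger n shrinks the standard error σ/√n, moving the sampling distribution under H₁ further from the critical value.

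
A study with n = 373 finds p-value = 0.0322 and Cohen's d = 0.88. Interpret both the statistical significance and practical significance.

Statistically significant (p = 0.0322 < 0.05). Cohen's d = 0.88 indicates a large effect size. Both statistical and practical significance should be considered.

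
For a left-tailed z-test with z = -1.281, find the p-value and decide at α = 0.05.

p = P(Z < -1.281) = Φ(-1.281) ≈ 0.1001. Since p ≥ 0.05, fail to reject H₀ (not significant) at α = 0.05.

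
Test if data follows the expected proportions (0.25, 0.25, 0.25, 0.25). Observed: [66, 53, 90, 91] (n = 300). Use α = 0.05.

Expected: [75.0, 75.0, 75.0, 75.0]. χ² = 13.947. df = 3, critical = 7.815. Reject H₀.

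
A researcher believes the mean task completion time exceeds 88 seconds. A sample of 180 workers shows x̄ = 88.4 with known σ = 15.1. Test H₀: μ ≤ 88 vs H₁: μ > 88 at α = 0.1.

z = 0.355. Critical value: 1.28. Fail to reject H₀.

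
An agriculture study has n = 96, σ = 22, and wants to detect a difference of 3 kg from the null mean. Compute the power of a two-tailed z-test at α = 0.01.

SE = σ/√n = 22/√96 = 2.245. Non-centrality λ = d/SE = 3/2.245 = 1.336. Power ≈ Φ(λ - z_{α/2}) = Φ(1.336 - 2.576) = Φ(-1.24) = 0.108.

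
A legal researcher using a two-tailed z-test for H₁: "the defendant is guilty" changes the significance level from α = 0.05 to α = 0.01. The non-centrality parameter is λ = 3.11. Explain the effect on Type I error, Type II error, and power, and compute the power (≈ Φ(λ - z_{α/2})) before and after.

Decreasing α from 0.05 to 0.01:
• Type I error rate decreases (α is the Type I rate by definition).
• Critical value moves from z_{α/2} = 1.96 to 2.576, so power = Φ(λ - z_{α/2}) goes from Φ(3.11 - 1.96) = 0.875 to Φ(3.11 - 2.576) = 0.703.
• Type II error rate β = 1 - power therefore increases (0.125 → 0.297).
Appropriate when false positives are costly — here, convicting an innocent person.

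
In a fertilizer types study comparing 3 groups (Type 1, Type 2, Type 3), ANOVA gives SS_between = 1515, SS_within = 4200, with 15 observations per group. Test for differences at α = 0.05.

df_between = 2, df_within = 42. F = MS_between/MS_within = 757.5/100.0 = 7.575. F_crit ≈ 3.22. Reject H₀. At least one mean differs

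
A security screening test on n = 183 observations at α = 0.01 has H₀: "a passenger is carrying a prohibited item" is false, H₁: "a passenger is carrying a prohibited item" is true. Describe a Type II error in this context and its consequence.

Type II error: failing to reject H₀ when it is false — concluding that a passenger is carrying a prohibited item is not supported when in fact it is. Consequence: letting a prohibited item through — security breach.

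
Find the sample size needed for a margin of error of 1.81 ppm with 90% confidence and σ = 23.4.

n = (z*σ/E)² = (1.645×23.4/1.81)² = 452.3 → n = 453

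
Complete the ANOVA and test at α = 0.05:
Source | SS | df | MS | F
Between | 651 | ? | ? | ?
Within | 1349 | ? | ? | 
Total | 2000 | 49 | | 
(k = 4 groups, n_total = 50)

df_between = 3, df_within = 46. MS_between = 217.0, MS_within = 29.33. F = 7.4, F_crit ≈ 2.807. Reject H₀.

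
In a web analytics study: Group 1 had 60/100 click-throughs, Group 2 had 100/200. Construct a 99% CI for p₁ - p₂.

p̂₁ = 0.6, p̂₂ = 0.5. Difference = 0.1. CI = (-0.056, 0.256)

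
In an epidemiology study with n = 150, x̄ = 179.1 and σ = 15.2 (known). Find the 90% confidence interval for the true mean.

CI = x̄ ± z*(σ/√n) = 179.1 ± 1.645(15.2/√150) = 179.1 ± 2.04 = (177.06, 181.14)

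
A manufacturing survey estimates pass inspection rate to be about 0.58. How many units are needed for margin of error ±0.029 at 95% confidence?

n = z²p(1-p)/E² = 1.96²×0.58×0.42/0.029² = 1112.7 → n = 1113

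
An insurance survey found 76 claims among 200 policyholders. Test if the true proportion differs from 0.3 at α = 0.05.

p̂ = 0.38, p₀ = 0.3. z = (p̂ - p₀)/√(p₀(1-p₀)/n) = 2.469. Critical: ±1.96. Reject H₀.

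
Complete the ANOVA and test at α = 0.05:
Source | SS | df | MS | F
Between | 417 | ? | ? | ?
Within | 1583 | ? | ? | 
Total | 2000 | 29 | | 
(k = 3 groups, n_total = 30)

df_between = 2, df_within = 27. MS_between = 208.5, MS_within = 58.63. F = 3.556, F_crit ≈ 3.354. Reject H₀.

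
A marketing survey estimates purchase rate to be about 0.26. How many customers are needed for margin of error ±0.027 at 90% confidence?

n = z²p(1-p)/E² = 1.645²×0.26×0.74/0.027² = 714.2 → n = 715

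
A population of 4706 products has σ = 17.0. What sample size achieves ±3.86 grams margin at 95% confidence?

Without FPC: n₀ = (1.96×17.0/3.86)² = 74.514. With FPC: n = n₀N/(n₀+N-1) = 73.4 → n = 74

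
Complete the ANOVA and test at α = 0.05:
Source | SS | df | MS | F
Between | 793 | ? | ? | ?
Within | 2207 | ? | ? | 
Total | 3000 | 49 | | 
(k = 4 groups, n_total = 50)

df_between = 3, df_within = 46. MS_between = 264.33, MS_within = 47.98. F = 5.509, F_crit ≈ 2.807. Reject H₀.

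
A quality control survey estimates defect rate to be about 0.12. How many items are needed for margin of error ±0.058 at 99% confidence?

n = z²p(1-p)/E² = 2.576²×0.12×0.88/0.058² = 208.3 → n = 209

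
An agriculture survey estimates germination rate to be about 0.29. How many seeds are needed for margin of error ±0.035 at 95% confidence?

n = z²p(1-p)/E² = 1.96²×0.29×0.71/0.035² = 645.7 → n = 646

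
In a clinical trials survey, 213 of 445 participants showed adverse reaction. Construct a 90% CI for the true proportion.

p̂ = 0.479. CI = p̂ ± z*√(p̂(1-p̂)/n) = (0.44, 0.518)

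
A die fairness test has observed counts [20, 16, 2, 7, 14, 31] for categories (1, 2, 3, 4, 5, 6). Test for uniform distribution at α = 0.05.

Expected = 15 each. χ² = Σ(O-E)²/E = 34.4. df = 5, critical value = 11.07. Reject H₀.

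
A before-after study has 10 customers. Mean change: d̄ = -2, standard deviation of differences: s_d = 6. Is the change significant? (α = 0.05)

t = d̄/(s_d/√n) = -2/(6/√10) = -1.054. df = 9, critical t = ±2.262. Fail to reject H₀.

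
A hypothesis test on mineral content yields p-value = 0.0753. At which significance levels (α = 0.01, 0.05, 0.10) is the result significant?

p = 0.0753. Significant at: α = 0.1.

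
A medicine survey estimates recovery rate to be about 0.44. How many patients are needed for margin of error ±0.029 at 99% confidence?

n = z²p(1-p)/E² = 2.576²×0.44×0.56/0.029² = 1944.2 → n = 1945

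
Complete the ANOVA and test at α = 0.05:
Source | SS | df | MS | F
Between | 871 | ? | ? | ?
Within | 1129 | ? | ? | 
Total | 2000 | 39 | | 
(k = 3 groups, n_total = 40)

df_between = 2, df_within = 37. MS_between = 435.5, MS_within = 30.51. F = 14.272, F_crit ≈ 3.252. Reject H₀.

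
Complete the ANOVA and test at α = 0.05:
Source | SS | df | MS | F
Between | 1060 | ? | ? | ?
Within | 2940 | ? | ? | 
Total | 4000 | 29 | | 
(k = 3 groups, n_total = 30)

df_between = 2, df_within = 27. MS_between = 530.0, MS_within = 108.89. F = 4.867, F_crit ≈ 3.354. Reject H₀.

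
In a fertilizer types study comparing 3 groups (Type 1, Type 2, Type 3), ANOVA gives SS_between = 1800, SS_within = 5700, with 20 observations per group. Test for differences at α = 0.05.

df_between = 2, df_within = 57. F = MS_between/MS_within = 900.0/100.0 = 9.0. F_crit ≈ 3.159. Reject H₀. At least one mean differs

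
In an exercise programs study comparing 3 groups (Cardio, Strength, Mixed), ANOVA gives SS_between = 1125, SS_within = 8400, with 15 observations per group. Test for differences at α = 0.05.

df_between = 2, df_within = 42. F = MS_between/MS_within = 562.5/200.0 = 2.812. F_crit ≈ 3.22. Fail to reject H₀.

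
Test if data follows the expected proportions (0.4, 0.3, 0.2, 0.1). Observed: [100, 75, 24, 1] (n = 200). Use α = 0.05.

Expected: [80.0, 60.0, 40.0, 20.0]. χ² = 33.2. df = 3, critical = 7.815. Reject H₀.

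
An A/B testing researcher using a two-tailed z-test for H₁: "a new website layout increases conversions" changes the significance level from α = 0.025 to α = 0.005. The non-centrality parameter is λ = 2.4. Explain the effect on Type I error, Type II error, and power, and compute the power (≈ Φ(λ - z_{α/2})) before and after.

Decreasing α from 0.025 to 0.005:
• Type I error rate decreases (α is the Type I rate by definition).
• Critical value moves from z_{α/2} = 2.241 to 2.807, so power = Φ(λ - z_{α/2}) goes from Φ(2.4 - 2.241) = 0.563 to Φ(2.4 - 2.807) = 0.342.
• Type II error rate β = 1 - power therefore increases (0.437 → 0.658).
Appropriate when false positives are costly — here, rolling out a layout that doesn't actually help — wasted engineering effort.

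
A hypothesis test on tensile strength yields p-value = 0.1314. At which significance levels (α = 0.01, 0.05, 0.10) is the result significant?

p = 0.1314. Not significant at any of the given levels.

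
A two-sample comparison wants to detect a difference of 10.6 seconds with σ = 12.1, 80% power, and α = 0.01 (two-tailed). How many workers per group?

n per group = 2(z_α/2 + z_β)²σ²/d² = 2×(2.576 + 0.84)²×12.1²/10.6² = 30.4 → n = 31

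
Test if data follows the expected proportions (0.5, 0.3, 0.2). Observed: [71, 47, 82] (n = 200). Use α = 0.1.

Expected: [100.0, 60.0, 40.0]. χ² = 55.327. df = 2, critical = 4.605. Reject H₀.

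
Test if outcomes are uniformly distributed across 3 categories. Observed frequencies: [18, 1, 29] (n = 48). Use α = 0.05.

Expected = 16 each. χ² = Σ(O-E)²/E = 24.875. df = 2, critical value = 5.991. Reject H₀.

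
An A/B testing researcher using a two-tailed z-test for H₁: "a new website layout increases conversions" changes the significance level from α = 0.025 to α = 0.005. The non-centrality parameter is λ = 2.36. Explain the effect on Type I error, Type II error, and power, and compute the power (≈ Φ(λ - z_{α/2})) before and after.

Decreasing α from 0.025 to 0.005:
• Type I error rate decreases (α is the Type I rate by definition).
• Critical value moves from z_{α/2} = 2.241 to 2.807, so power = Φ(λ - z_{α/2}) goes from Φ(2.36 - 2.241) = 0.547 to Φ(2.36 - 2.807) = 0.327.
• Type II error rate β = 1 - power therefore increases (0.453 → 0.673).
Appropriate when false positives are costly — here, rolling out a layout that doesn't actually help — wasted engineering effort.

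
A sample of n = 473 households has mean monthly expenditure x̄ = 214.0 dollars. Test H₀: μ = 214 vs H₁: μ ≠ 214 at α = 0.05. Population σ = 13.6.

z = (x̄ - μ₀)/(σ/√n) = (214.0 - 214)/(13.6/√473) = 0.0. Critical value: ±1.96. Since |0.0| ≤ 1.96, Fail to reject H₀.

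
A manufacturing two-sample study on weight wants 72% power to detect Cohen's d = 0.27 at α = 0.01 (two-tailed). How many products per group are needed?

z_{α/2} = 2.576, z_β = Φ⁻¹(0.72) = 0.583. For small effect (d = 0.27): n per group = 2(z_{α/2} + z_β)²/d² = 2(2.576 + 0.583)²/0.27² = 273.8 → 274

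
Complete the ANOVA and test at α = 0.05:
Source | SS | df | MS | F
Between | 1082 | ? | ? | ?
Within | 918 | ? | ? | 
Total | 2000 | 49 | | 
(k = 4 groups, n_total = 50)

df_between = 3, df_within = 46. MS_between = 360.67, MS_within = 19.96. F = 18.073, F_crit ≈ 2.807. Reject H₀.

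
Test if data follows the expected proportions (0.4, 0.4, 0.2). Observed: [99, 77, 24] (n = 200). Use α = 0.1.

Expected: [80.0, 80.0, 40.0]. χ² = 11.025. df = 2, critical = 4.605. Reject H₀.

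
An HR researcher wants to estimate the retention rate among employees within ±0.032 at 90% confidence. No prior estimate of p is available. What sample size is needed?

Conservative approach: use p = 0.5 (maximizes p(1-p) = 0.25). n = z²(0.25)/E² = 1.645²×0.25/0.032² = 660.7 → n = 661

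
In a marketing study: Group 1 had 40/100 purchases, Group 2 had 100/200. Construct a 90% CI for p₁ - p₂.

p̂₁ = 0.4, p̂₂ = 0.5. Difference = -0.1. CI = (-0.199, -0.001)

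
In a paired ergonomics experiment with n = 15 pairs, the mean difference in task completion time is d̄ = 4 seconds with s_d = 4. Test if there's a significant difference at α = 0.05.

t = d̄/(s_d/√n) = 4/(4/√15) = 3.873. df = 14, critical t = ±2.145. Reject H₀.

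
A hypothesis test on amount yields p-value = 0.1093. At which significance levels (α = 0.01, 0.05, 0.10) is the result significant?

p = 0.1093. Not significant at any of the given levels.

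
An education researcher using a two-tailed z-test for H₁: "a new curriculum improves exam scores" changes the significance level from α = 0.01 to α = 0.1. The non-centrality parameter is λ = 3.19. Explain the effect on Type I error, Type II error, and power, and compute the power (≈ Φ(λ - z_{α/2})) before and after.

Increasing α from 0.01 to 0.1:
• Type I error rate increases (α is the Type I rate by definition).
• Critical value moves from z_{α/2} = 2.576 to 1.645, so power = Φ(λ - z_{α/2}) goes from Φ(3.19 - 2.576) = 0.73 to Φ(3.19 - 1.645) = 0.939.
• Type II error rate β = 1 - power therefore decreases (0.27 → 0.061).
Appropriate when false negatives are costly — here, keeping the old curriculum when the new one would have helped students.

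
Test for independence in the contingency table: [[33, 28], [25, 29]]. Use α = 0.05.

χ² = 0.697. df = 1, critical = 3.841. Fail to reject H₀. No evidence of dependence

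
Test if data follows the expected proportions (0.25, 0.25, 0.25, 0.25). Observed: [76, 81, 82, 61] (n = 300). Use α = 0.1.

Expected: [75.0, 75.0, 75.0, 75.0]. χ² = 3.76. df = 3, critical = 6.251. Fail to reject H₀.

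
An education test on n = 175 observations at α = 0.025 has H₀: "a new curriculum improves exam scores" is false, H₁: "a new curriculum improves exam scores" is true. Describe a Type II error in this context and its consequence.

Type II error: failing to reject H₀ when it is false — concluding that a new curriculum improves exam scores is not supported when in fact it is. Consequence: keeping the old curriculum when the new one would have helped students.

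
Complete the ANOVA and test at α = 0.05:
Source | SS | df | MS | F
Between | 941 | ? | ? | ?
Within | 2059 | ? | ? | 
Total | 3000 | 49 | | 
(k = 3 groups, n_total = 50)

df_between = 2, df_within = 47. MS_between = 470.5, MS_within = 43.81. F = 10.74, F_crit ≈ 3.195. Reject H₀.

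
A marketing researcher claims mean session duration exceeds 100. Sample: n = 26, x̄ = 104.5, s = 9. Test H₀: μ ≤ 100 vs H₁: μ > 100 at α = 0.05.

t = (104.5 - 100)/(9/√26) = 2.55, df = 25. Critical t = 1.708. Reject H₀.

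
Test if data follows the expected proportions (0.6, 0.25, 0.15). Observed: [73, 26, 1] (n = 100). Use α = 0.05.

Expected: [60.0, 25.0, 15.0]. χ² = 15.923. df = 2, critical = 5.991. Reject H₀.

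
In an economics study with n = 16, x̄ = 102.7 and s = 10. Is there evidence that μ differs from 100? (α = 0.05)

t = (x̄ - μ₀)/(s/√n) = (102.7 - 100)/(10/√16) = 1.08. df = 15, critical t = ±2.131. Fail to reject H₀.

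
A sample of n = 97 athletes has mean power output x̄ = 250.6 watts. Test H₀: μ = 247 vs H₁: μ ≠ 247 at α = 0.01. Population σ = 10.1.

z = (x̄ - μ₀)/(σ/√n) = (250.6 - 247)/(10.1/√97) = 3.51. Critical value: ±2.576. Since |3.51| > 2.576, Reject H₀.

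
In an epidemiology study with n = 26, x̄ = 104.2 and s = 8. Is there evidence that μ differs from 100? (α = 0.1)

t = (x̄ - μ₀)/(s/√n) = (104.2 - 100)/(8/√26) = 2.677. df = 25, critical t = ±1.708. Reject H₀.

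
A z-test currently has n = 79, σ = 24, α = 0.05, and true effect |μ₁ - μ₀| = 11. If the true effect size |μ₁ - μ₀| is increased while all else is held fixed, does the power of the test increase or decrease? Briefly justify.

Power increases: a larger true effect increases the non-centrality λ = |μ₁ - μ₀|/(σ/√n).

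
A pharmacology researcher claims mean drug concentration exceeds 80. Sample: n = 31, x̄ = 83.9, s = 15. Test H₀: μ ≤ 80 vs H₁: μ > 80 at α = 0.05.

t = (83.9 - 80)/(15/√31) = 1.448, df = 30. Critical t = 1.697. Fail to reject H₀.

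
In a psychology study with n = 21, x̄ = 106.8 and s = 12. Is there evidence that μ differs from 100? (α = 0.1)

t = (x̄ - μ₀)/(s/√n) = (106.8 - 100)/(12/√21) = 2.597. df = 20, critical t = ±1.725. Reject H₀.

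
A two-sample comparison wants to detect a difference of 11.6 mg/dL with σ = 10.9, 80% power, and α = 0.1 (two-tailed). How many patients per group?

n per group = 2(z_α/2 + z_β)²σ²/d² = 2×(1.645 + 0.84)²×10.9²/11.6² = 10.9 → n = 11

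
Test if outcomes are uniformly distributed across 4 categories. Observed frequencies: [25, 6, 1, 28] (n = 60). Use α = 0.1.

Expected = 15 each. χ² = Σ(O-E)²/E = 36.4. df = 3, critical value = 6.251. Reject H₀.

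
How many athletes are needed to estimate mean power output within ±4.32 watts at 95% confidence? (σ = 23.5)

n = (z*σ/E)² = (1.96×23.5/4.32)² = 113.7 → n = 114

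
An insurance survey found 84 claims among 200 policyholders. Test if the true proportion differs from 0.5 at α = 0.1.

p̂ = 0.42, p₀ = 0.5. z = (p̂ - p₀)/√(p₀(1-p₀)/n) = -2.263. Critical: ±1.645. Reject H₀.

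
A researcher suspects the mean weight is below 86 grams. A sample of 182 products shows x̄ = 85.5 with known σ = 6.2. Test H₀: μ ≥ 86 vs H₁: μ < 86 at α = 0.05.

z = -1.088. Critical value: -1.645. Fail to reject H₀.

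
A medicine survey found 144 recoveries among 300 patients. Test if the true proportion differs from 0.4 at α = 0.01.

p̂ = 0.48, p₀ = 0.4. z = (p̂ - p₀)/√(p₀(1-p₀)/n) = 2.828. Critical: ±2.576. Reject H₀.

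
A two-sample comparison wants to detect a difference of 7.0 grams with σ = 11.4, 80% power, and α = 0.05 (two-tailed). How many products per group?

n per group = 2(z_α/2 + z_β)²σ²/d² = 2×(1.96 + 0.84)²×11.4²/7.0² = 41.6 → n = 42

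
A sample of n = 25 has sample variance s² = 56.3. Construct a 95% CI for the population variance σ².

df = 24. χ²_{0.025} = 39.364, χ²_{0.975} = 12.401. CI for σ² = ((n-1)s²/χ²_{α/2}, (n-1)s²/χ²_{1-α/2}) = (24·56.3/39.364, 24·56.3/12.401) = (34.33, 108.96)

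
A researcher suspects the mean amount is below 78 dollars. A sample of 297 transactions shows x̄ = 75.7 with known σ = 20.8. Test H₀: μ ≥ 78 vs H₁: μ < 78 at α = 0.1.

z = -1.906. Critical value: -1.28. Reject H₀.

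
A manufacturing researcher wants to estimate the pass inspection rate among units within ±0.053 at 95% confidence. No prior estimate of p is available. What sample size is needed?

Conservative approach: use p = 0.5 (maximizes p(1-p) = 0.25). n = z²(0.25)/E² = 1.96²×0.25/0.053² = 341.9 → n = 342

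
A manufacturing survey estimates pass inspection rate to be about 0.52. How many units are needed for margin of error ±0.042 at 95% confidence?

n = z²p(1-p)/E² = 1.96²×0.52×0.48/0.042² = 543.6 → n = 544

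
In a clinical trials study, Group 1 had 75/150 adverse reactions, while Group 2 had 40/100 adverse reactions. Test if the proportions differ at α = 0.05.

p̂₁ = 0.5, p̂₂ = 0.4, pooled p̂ = 0.46. z = 1.554. Critical: ±1.96. Fail to reject H₀.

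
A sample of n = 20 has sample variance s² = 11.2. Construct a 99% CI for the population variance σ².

df = 19. χ²_{0.005} = 38.582, χ²_{0.995} = 6.844. CI for σ² = ((n-1)s²/χ²_{α/2}, (n-1)s²/χ²_{1-α/2}) = (19·11.2/38.582, 19·11.2/6.844) = (5.52, 31.09)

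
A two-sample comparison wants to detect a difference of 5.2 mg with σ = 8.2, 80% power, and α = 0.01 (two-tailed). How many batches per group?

n per group = 2(z_α/2 + z_β)²σ²/d² = 2×(2.576 + 0.84)²×8.2²/5.2² = 58.03 → n = 59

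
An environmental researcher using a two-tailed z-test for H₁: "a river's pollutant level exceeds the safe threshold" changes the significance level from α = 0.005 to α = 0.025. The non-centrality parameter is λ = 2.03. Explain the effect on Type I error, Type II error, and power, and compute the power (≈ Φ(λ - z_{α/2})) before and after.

Increasing α from 0.005 to 0.025:
• Type I error rate increases (α is the Type I rate by definition).
• Critical value moves from z_{α/2} = 2.807 to 2.241, so power = Φ(λ - z_{α/2}) goes from Φ(2.03 - 2.807) = 0.219 to Φ(2.03 - 2.241) = 0.416.
• Type II error rate β = 1 - power therefore decreases (0.781 → 0.584).
Appropriate when false negatives are costly — here, allowing unsafe pollution to continue.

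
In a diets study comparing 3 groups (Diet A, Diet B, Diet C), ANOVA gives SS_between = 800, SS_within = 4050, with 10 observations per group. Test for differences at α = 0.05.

df_between = 2, df_within = 27. F = MS_between/MS_within = 400.0/150.0 = 2.667. F_crit ≈ 3.354. Fail to reject H₀.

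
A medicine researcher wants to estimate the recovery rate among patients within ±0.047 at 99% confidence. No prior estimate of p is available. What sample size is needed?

Conservative approach: use p = 0.5 (maximizes p(1-p) = 0.25). n = z²(0.25)/E² = 2.576²×0.25/0.047² = 751.0 → n = 751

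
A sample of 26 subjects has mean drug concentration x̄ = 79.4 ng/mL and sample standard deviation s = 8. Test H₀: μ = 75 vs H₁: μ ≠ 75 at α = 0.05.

t = (x̄ - μ₀)/(s/√n) = (79.4 - 75)/(8/√26) = 2.804. df = 25, critical t = ±2.06. Reject H₀.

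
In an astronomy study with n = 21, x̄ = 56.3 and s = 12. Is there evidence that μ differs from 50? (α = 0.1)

t = (x̄ - μ₀)/(s/√n) = (56.3 - 50)/(12/√21) = 2.406. df = 20, critical t = ±1.725. Reject H₀.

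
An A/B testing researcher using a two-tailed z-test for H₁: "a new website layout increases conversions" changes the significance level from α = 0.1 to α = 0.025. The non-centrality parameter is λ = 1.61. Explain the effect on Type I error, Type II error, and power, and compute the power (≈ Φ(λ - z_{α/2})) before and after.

Decreasing α from 0.1 to 0.025:
• Type I error rate decreases (α is the Type I rate by definition).
• Critical value moves from z_{α/2} = 1.645 to 2.241, so power = Φ(λ - z_{α/2}) goes from Φ(1.61 - 1.645) = 0.486 to Φ(1.61 - 2.241) = 0.264.
• Type II error rate β = 1 - power therefore increases (0.514 → 0.736).
Appropriate when false positives are costly — here, rolling out a layout that doesn't actually help — wasted engineering effort.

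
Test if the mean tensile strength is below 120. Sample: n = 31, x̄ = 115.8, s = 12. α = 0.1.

t = (115.8 - 120)/(12/√31) = -1.949, df = 30. Critical t = -1.31. Reject H₀.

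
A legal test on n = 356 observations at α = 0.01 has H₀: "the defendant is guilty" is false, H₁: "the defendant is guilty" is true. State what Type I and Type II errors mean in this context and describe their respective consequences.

Type I (false positive): concluding that the defendant is guilty when it is not — convicting an innocent person. Type II (false negative): failing to conclude that the defendant is guilty when it is — acquitting a guilty person. Which is costlier depends on domain priorities and is a judgement call rather than a statistical fact.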